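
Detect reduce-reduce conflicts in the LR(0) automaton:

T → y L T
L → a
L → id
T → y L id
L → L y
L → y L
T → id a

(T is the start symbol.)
A reduce-reduce conflict occurs when an LR(0) state has two complete items [A → α .] and [B → β .] — both call for a reduction, and with no lookahead the parser cannot choose between them.

Augment with T' → T and build the canonical LR(0) collection (I0 = CLOSURE({[T' → . T]}), then GOTO on every symbol after a dot until no new states appear). It has 14 states:
  I0: { [T → . id a], [T → . y L T], [T → . y L id], [T' → . T] }  — shift
  I1: { [T' → T .] }  — accept
  I2: { [T → id . a] }  — shift
  I3: { [L → . L y], [L → . a], [L → . id], [L → . y L], [T → y . L T], [T → y . L id] }  — shift
  I4: { [L → L . y], [T → . id a], [T → . y L T], [T → . y L id], [T → y L . T], [T → y L . id] }  — shift
  I5: { [L → a .] }  — reduce
  I6: { [L → id .] }  — reduce
  I7: { [L → . L y], [L → . a], [L → . id], [L → . y L], [L → y . L] }  — shift
  I8: { [L → L . y], [L → y L .] }  — shift, reduce
  I9: { [L → L y .] }  — reduce
  I10: { [T → y L T .] }  — reduce
  I11: { [T → id . a], [T → y L id .] }  — shift, reduce
  I12: { [L → . L y], [L → . a], [L → . id], [L → . y L], [L → L y .], [T → y . L T], [T → y . L id] }  — shift, reduce
  I13: { [T → id a .] }  — reduce

No state contains more than one complete item.

Answer: No reduce-reduce conflicts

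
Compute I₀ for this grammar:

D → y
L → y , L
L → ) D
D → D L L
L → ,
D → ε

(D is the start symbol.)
{ [D → . D L L], [D → . y], [D → .], [D' → . D] }

First, augment the grammar with D' → D
I₀ = CLOSURE({ [D' → . D] }):
  [D' → . D] has the dot before D: add [D → . y], [D → . D L L], [D → .]
No further items can be added.

I₀ = { [D → . D L L], [D → . y], [D → .], [D' → . D] }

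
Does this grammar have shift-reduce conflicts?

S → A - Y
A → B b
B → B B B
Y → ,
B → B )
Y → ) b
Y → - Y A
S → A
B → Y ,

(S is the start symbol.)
Yes — I4: [S → A .] vs [S → A . - Y]; I9: [B → B ) .] vs [Y → ) . b]; I12: [B → B B B .] vs [B → B . )]

Augment with S' → S and build the canonical LR(0) collection (I0 = CLOSURE({[S' → . S]}), then GOTO on every symbol after a dot until no new states appear). It has 18 states:
  I0: { [A → . B b], [B → . B )], [B → . B B B], [B → . Y ,], [S → . A - Y], [S → . A], [S' → . S], [Y → . ) b], [Y → . ,], [Y → . - Y A] }  — shift
  I1: { [Y → ) . b] }  — shift
  I2: { [Y → , .] }  — reduce
  I3: { [Y → - . Y A], [Y → . ) b], [Y → . ,], [Y → . - Y A] }  — shift
  I4: { [S → A . - Y], [S → A .] }  — shift, reduce
  I5: { [A → B . b], [B → . B )], [B → . B B B], [B → . Y ,], [B → B . )], [B → B . B B], [Y → . ) b], [Y → . ,], [Y → . - Y A] }  — shift
  I6: { [S' → S .] }  — accept
  I7: { [B → Y . ,] }  — shift
  I8: { [B → Y , .] }  — reduce
  I9: { [B → B ) .], [Y → ) . b] }  — shift, reduce
  I10: { [B → . B )], [B → . B B B], [B → . Y ,], [B → B . )], [B → B . B B], [B → B B . B], [Y → . ) b], [Y → . ,], [Y → . - Y A] }  — shift
  I11: { [A → B b .] }  — reduce
  I12: { [B → . B )], [B → . B B B], [B → . Y ,], [B → B . )], [B → B . B B], [B → B B . B], [B → B B B .], [Y → . ) b], [Y → . ,], [Y → . - Y A] }  — shift, reduce
  I13: { [Y → ) b .] }  — reduce
  I14: { [S → A - . Y], [Y → . ) b], [Y → . ,], [Y → . - Y A] }  — shift
  I15: { [S → A - Y .] }  — reduce
  I16: { [A → . B b], [B → . B )], [B → . B B B], [B → . Y ,], [Y → - Y . A], [Y → . ) b], [Y → . ,], [Y → . - Y A] }  — shift
  I17: { [Y → - Y A .] }  — reduce

I4 contains reduce item [S → A .] and shift item [S → A . - Y] — shift-reduce conflict.
I9 contains reduce item [B → B ) .] and shift item [Y → ) . b] — shift-reduce conflict.
I12 contains reduce item [B → B B B .] and shift items [B → B . )], [Y → . ) b], [Y → . ,], [Y → . - Y A] — shift-reduce conflict.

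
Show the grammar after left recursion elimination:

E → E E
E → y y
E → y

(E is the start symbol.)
E → y y E'
E → y E'
E' → E E'
E' → ε

E is directly left-recursive. The standard transformation for
  A → A α₁ | ... | A α_m | β₁ | ... | β_n
is
  A  → β₁ A' | ... | β_n A'
  A' → α₁ A' | ... | α_m A' | ε

E → y y becomes E → y y E'
E → y becomes E → y E'
E → E E becomes E' → E E'
Add E' → ε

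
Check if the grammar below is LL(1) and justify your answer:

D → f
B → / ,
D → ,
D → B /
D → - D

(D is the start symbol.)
Yes, the grammar is LL(1).

Relevant sets:
  FIRST(B) = { '/' }

For D:
  PREDICT(D → f) = { 'f' }
  PREDICT(D → ',') = { ',' }
  PREDICT(D → B '/') = { '/' }
  PREDICT(D → '-' D) = { '-' }
B has a single production, so nothing to check there.

All predict sets are disjoint. The grammar IS LL(1).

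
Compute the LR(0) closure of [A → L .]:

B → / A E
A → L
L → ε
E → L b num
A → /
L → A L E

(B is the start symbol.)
{ [A → L .] }

Start with: [A → L .]
The dot is at the end, so nothing is added.

CLOSURE = { [A → L .] }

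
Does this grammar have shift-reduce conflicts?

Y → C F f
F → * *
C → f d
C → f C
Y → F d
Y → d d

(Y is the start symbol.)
No shift-reduce conflicts

A shift-reduce conflict occurs when an LR(0) state has both:
  - a complete (reduce) item [A → α .] (dot at the end), and
  - a shift item [B → β . c γ] (dot before a terminal).

Augment with Y' → Y and build the canonical LR(0) collection (I0 = CLOSURE({[Y' → . Y]}), then GOTO on every symbol after a dot until no new states appear). It has 14 states:
  I0: { [C → . f C], [C → . f d], [F → . * *], [Y → . C F f], [Y → . F d], [Y → . d d], [Y' → . Y] }  — shift
  I1: { [F → * . *] }  — shift
  I2: { [F → . * *], [Y → C . F f] }  — shift
  I3: { [Y → F . d] }  — shift
  I4: { [Y' → Y .] }  — accept
  I5: { [Y → d . d] }  — shift
  I6: { [C → . f C], [C → . f d], [C → f . C], [C → f . d] }  — shift
  I7: { [C → f C .] }  — reduce
  I8: { [C → f d .] }  — reduce
  I9: { [Y → d d .] }  — reduce
  I10: { [Y → F d .] }  — reduce
  I11: { [Y → C F . f] }  — shift
  I12: { [Y → C F f .] }  — reduce
  I13: { [F → * * .] }  — reduce

No state contains both a complete item and a shift item.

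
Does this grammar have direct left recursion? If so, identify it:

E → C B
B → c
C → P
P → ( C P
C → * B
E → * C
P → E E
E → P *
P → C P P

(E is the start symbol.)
E → C B: starts with C
B → c: starts with c
C → P: starts with P
P → ( C P: starts with '('
C → * B: starts with '*'
E → * C: starts with '*'
P → E E: starts with E
E → P *: starts with P
P → C P P: starts with C

No direct left recursion found.

Answer: No direct left recursion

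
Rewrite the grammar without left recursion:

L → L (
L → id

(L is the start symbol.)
L is directly left-recursive. The standard transformation for
  A → A α₁ | ... | A α_m | β₁ | ... | β_n
is
  A  → β₁ A' | ... | β_n A'
  A' → α₁ A' | ... | α_m A' | ε

L → id becomes L → id L'
L → L ( becomes L' → ( L'
Add L' → ε

Resulting grammar:
L → id L'
L' → ( L'
L' → ε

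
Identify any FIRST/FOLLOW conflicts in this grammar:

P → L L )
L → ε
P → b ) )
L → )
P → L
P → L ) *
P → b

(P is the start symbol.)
A FIRST/FOLLOW conflict occurs when a non-terminal N has a nullable alternative N → β (β ⇒* ε) and another alternative N → α with FIRST(α) ∩ FOLLOW(N) ≠ ∅: on such a lookahead the parser cannot decide between expanding α and letting N vanish via β.

Nullable non-terminals: L, P.
FIRST sets used below: FIRST(L) = { ')', ε }

L: nullable alternative(s) L → ε; FOLLOW(L) = { $, ')' }
  L → ε: FIRST \ {ε} = { } — this is the only nullable alternative, skip
  L → ): FIRST \ {ε} = { ')' } — overlaps FOLLOW(L) on { ')' }: CONFLICT

P: nullable alternative(s) P → L; FOLLOW(P) = { $ }
  P → L L ): FIRST \ {ε} = { ')' } — disjoint from FOLLOW(P)
  P → b ) ): FIRST \ {ε} = { 'b' } — disjoint from FOLLOW(P)
  P → L: FIRST \ {ε} = { ')' } — this is the only nullable alternative, skip
  P → L ) *: FIRST \ {ε} = { ')' } — disjoint from FOLLOW(P)
  P → b: FIRST \ {ε} = { 'b' } — disjoint from FOLLOW(P)

So the grammar has 1 FIRST/FOLLOW conflict (marked CONFLICT above).

Answer: Yes. L → ')' with FOLLOW(L) on { ')' }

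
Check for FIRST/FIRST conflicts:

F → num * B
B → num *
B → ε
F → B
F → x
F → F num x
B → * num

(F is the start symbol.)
Yes. F → num '*' B / F → B on { 'num' }; F → num '*' B / F → F num x on { 'num' }; F → B / F → F num x on { '*', 'num' }; F → x / F → F num x on { 'x' }

A FIRST/FIRST conflict occurs when two productions N → α and N → β for the same non-terminal have FIRST(α) ∩ FIRST(β) ≠ ∅ (with ε ∈ FIRST of a nullable right-hand side, so two nullable alternatives also conflict).

FIRST sets of the non-terminals at (or reachable through a nullable prefix from) the front of some alternative:
  FIRST(B) = { '*', 'num', ε }
  FIRST(F) = { '*', 'num', 'x', ε }

Productions for F:
  F → num * B: FIRST = { 'num' }
  F → B: FIRST = { '*', 'num', ε }
  F → x: FIRST = { 'x' }
  F → F num x: FIRST = { '*', 'num', 'x' }
Productions for B:
  B → num *: FIRST = { 'num' }
  B → ε: FIRST = { ε }
  B → * num: FIRST = { '*' }

Conflict for F: F → num * B and F → B
  Overlap: { 'num' }
Conflict for F: F → num * B and F → F num x
  Overlap: { 'num' }
Conflict for F: F → B and F → F num x
  Overlap: { '*', 'num' }
Conflict for F: F → x and F → F num x
  Overlap: { 'x' }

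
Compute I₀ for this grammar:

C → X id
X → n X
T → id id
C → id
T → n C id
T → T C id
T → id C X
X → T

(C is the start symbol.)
First, augment the grammar with C' → C
I₀ = CLOSURE({ [C' → . C] }):
  [C' → . C] has the dot before C: add [C → . X id], [C → . id]
  [C → . X id] has the dot before X: add [X → . n X], [X → . T]
  [X → . T] has the dot before T: add [T → . id id], [T → . n C id], [T → . T C id], [T → . id C X]
No further items can be added.

I₀ = { [C → . X id], [C → . id], [C' → . C], [T → . T C id], [T → . id C X], [T → . id id], [T → . n C id], [X → . T], [X → . n X] }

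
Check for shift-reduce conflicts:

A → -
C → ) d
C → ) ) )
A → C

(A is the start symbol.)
No shift-reduce conflicts

A shift-reduce conflict occurs when an LR(0) state has both:
  - a complete (reduce) item [A → α .] (dot at the end), and
  - a shift item [B → β . c γ] (dot before a terminal).

Augment with A' → A and build the canonical LR(0) collection (I0 = CLOSURE({[A' → . A]}), then GOTO on every symbol after a dot until no new states appear). It has 8 states:
  I0: { [A → . -], [A → . C], [A' → . A], [C → . ) ) )], [C → . ) d] }  — shift
  I1: { [C → ) . ) )], [C → ) . d] }  — shift
  I2: { [A → - .] }  — reduce
  I3: { [A' → A .] }  — accept
  I4: { [A → C .] }  — reduce
  I5: { [C → ) ) . )] }  — shift
  I6: { [C → ) d .] }  — reduce
  I7: { [C → ) ) ) .] }  — reduce

No state contains both a complete item and a shift item.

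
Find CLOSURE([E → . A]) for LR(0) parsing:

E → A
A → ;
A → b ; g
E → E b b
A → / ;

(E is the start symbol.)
Start with: [E → . A]
  [E → . A] has the dot before A: add [A → . ;], [A → . b ; g], [A → . / ;]
No further items can be added.

CLOSURE = { [A → . / ;], [A → . ;], [A → . b ; g], [E → . A] }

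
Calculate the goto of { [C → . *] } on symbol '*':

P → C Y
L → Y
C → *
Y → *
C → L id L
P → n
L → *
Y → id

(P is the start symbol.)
{ [C → * .] }

GOTO(I, '*') = CLOSURE({ [A → αX.β] : [A → α.Xβ] ∈ I, X = '*' })

Items with dot before '*', with the dot advanced:
  [C → . *] → [C → * .]
Closure adds nothing (no advanced item has the dot before a non-terminal).

GOTO = { [C → * .] }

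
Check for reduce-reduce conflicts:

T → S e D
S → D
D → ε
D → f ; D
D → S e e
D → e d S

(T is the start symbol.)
Augment with T' → T and build the canonical LR(0) collection (I0 = CLOSURE({[T' → . T]}), then GOTO on every symbol after a dot until no new states appear). It has 16 states:
  I0: { [D → . S e e], [D → . e d S], [D → . f ; D], [D → .], [S → . D], [T → . S e D], [T' → . T] }  — shift, reduce
  I1: { [S → D .] }  — reduce
  I2: { [D → S . e e], [T → S . e D] }  — shift
  I3: { [T' → T .] }  — accept
  I4: { [D → e . d S] }  — shift
  I5: { [D → f . ; D] }  — shift
  I6: { [D → . S e e], [D → . e d S], [D → . f ; D], [D → .], [D → f ; . D], [S → . D] }  — shift, reduce
  I7: { [D → f ; D .], [S → D .] }  — 2 reduces
  I8: { [D → S . e e] }  — shift
  I9: { [D → S e . e] }  — shift
  I10: { [D → S e e .] }  — reduce
  I11: { [D → . S e e], [D → . e d S], [D → . f ; D], [D → .], [D → e d . S], [S → . D] }  — shift, reduce
  I12: { [D → S . e e], [D → e d S .] }  — shift, reduce
  I13: { [D → . S e e], [D → . e d S], [D → . f ; D], [D → .], [D → S e . e], [S → . D], [T → S e . D] }  — shift, reduce
  I14: { [S → D .], [T → S e D .] }  — 2 reduces
  I15: { [D → S e e .], [D → e . d S] }  — shift, reduce

I7 contains complete items [D → f ; D .], [S → D .] — reduce-reduce conflict.
I14 contains complete items [S → D .], [T → S e D .] — reduce-reduce conflict.

Answer: Yes — I7: [D → f ; D .] vs [S → D .]; I14: [S → D .] vs [T → S e D .]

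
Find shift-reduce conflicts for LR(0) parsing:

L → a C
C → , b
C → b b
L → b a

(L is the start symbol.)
Augment with L' → L and build the canonical LR(0) collection (I0 = CLOSURE({[L' → . L]}), then GOTO on every symbol after a dot until no new states appear). It has 10 states:
  I0: { [L → . a C], [L → . b a], [L' → . L] }  — shift
  I1: { [L' → L .] }  — accept
  I2: { [C → . , b], [C → . b b], [L → a . C] }  — shift
  I3: { [L → b . a] }  — shift
  I4: { [L → b a .] }  — reduce
  I5: { [C → , . b] }  — shift
  I6: { [L → a C .] }  — reduce
  I7: { [C → b . b] }  — shift
  I8: { [C → b b .] }  — reduce
  I9: { [C → , b .] }  — reduce

No state contains both a complete item and a shift item.

Answer: No shift-reduce conflicts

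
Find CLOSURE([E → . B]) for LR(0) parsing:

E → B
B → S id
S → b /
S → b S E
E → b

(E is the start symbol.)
To compute CLOSURE, for each item [A → α.Bβ] where B is a non-terminal, add [B → .γ] for all productions B → γ; repeat for the newly added items until nothing changes.

Start with: [E → . B]
  [E → . B] has the dot before B: add [B → . S id]
  [B → . S id] has the dot before S: add [S → . b /], [S → . b S E]
No further items can be added.

CLOSURE = { [B → . S id], [E → . B], [S → . b /], [S → . b S E] }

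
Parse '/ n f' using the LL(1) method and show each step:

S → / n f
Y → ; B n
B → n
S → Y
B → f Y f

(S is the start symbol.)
Stack is shown with the top on the left.

Stack    Input    Action
------------------------
S $      / n f $  output S → / n f
/ n f $  / n f $  match '/'
n f $    n f $    match 'n'
f $      f $      match 'f'
$        $        accept

The string is accepted.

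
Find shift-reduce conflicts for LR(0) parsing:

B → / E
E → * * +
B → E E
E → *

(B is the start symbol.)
Yes — I1: [E → * .] vs [E → * . * +]

A shift-reduce conflict occurs when an LR(0) state has both:
  - a complete (reduce) item [A → α .] (dot at the end), and
  - a shift item [B → β . c γ] (dot before a terminal).

Augment with B' → B and build the canonical LR(0) collection (I0 = CLOSURE({[B' → . B]}), then GOTO on every symbol after a dot until no new states appear). It has 9 states:
  I0: { [B → . / E], [B → . E E], [B' → . B], [E → . * * +], [E → . *] }  — shift
  I1: { [E → * . * +], [E → * .] }  — shift, reduce
  I2: { [B → / . E], [E → . * * +], [E → . *] }  — shift
  I3: { [B' → B .] }  — accept
  I4: { [B → E . E], [E → . * * +], [E → . *] }  — shift
  I5: { [B → E E .] }  — reduce
  I6: { [B → / E .] }  — reduce
  I7: { [E → * * . +] }  — shift
  I8: { [E → * * + .] }  — reduce

I1 contains reduce item [E → * .] and shift item [E → * . * +] — shift-reduce conflict.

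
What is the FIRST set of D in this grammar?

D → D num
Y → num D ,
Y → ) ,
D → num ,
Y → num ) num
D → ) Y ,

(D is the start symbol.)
To compute FIRST(D), examine every production with D on the left-hand side, reading each right-hand side left to right until a non-nullable symbol is reached.

From D → D num:
  - D is the symbol being defined: contributes nothing new
    D is not nullable, so stop
From D → num ,:
  - num is a terminal: add 'num' and stop
From D → ) Y ,:
  - ')' is a terminal: add ')' and stop

Collecting: FIRST(D) = { ')', 'num' }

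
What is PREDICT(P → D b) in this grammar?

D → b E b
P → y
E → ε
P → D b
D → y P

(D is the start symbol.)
{ 'b', 'y' }

PREDICT(P → D b) = (FIRST(RHS) \ {ε}) ∪ (FOLLOW(P) if ε ∈ FIRST(RHS), i.e. RHS ⇒* ε)
FIRST(D) = { 'b', 'y' }
FIRST(D b) = { 'b', 'y' }
ε ∉ FIRST(D b), so FOLLOW(P) is not added.
PREDICT(P → D b) = { 'b', 'y' }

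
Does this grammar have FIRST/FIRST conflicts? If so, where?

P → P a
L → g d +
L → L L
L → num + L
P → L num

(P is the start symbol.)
A FIRST/FIRST conflict occurs when two productions N → α and N → β for the same non-terminal have FIRST(α) ∩ FIRST(β) ≠ ∅ (with ε ∈ FIRST of a nullable right-hand side, so two nullable alternatives also conflict).

FIRST sets of the non-terminals at (or reachable through a nullable prefix from) the front of some alternative:
  FIRST(P) = { 'g', 'num' }
  FIRST(L) = { 'g', 'num' }

Productions for P:
  P → P a: FIRST = { 'g', 'num' }
  P → L num: FIRST = { 'g', 'num' }
Productions for L:
  L → g d +: FIRST = { 'g' }
  L → L L: FIRST = { 'g', 'num' }
  L → num + L: FIRST = { 'num' }

Conflict for P: P → P a and P → L num
  Overlap: { 'g', 'num' }
Conflict for L: L → g d + and L → L L
  Overlap: { 'g' }
Conflict for L: L → L L and L → num + L
  Overlap: { 'num' }

Answer: Yes. P → P a / P → L num on { 'g', 'num' }; L → g d '+' / L → L L on { 'g' }; L → L L / L → num '+' L on { 'num' }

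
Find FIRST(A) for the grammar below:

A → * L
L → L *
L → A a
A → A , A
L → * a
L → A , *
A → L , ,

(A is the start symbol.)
To compute FIRST(A), examine every production with A on the left-hand side, reading each right-hand side left to right until a non-nullable symbol is reached.

FIRST sets of the other non-terminals involved (by the same procedure, iterated to a fixed point):
  FIRST(L) = { '*' }

From A → * L:
  - '*' is a terminal: add '*' and stop
From A → A , A:
  - A is the symbol being defined: contributes nothing new
    A is not nullable, so stop
From A → L , ,:
  - L is a non-terminal: add FIRST(L) \ {ε} = { '*' }
    L is not nullable, so stop

Collecting: FIRST(A) = { '*' }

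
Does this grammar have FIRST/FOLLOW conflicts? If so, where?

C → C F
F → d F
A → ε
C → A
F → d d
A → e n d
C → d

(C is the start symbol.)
Yes. C → C F with FOLLOW(C) on { 'd' }; C → d with FOLLOW(C) on { 'd' }

Nullable non-terminals: A, C.
FIRST sets used below: FIRST(C) = { 'd', 'e', ε }, FIRST(F) = { 'd' }, FIRST(A) = { 'e', ε }

A: nullable alternative(s) A → ε; FOLLOW(A) = { $, 'd' }
  A → ε: FIRST \ {ε} = { } — this is the only nullable alternative, skip
  A → e n d: FIRST \ {ε} = { 'e' } — disjoint from FOLLOW(A)

C: nullable alternative(s) C → A; FOLLOW(C) = { $, 'd' }
  C → C F: FIRST \ {ε} = { 'd', 'e' } — overlaps FOLLOW(C) on { 'd' }: CONFLICT
  C → A: FIRST \ {ε} = { 'e' } — this is the only nullable alternative, skip
  C → d: FIRST \ {ε} = { 'd' } — overlaps FOLLOW(C) on { 'd' }: CONFLICT

F has no nullable alternative, so no FIRST/FOLLOW check is needed there.

So the grammar has 2 FIRST/FOLLOW conflicts (marked CONFLICT above).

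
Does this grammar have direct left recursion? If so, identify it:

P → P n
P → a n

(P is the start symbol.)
Yes, P is left-recursive

Direct left recursion occurs when N → N α for some non-terminal N (the right-hand side begins with the left-hand side itself).

P → P n: LEFT RECURSIVE (starts with P)
P → a n: starts with a

The grammar has direct left recursion on: P.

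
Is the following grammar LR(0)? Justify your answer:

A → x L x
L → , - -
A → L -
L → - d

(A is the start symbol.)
Yes, the grammar is LR(0)

A grammar is LR(0) if no state in the canonical LR(0) collection has:
  - both a shift item (dot before a terminal) and a complete item (shift-reduce conflict), or
  - two or more complete items (reduce-reduce conflict; the accept item [A' → A .] counts as a complete item here).

Augment with A' → A and build the canonical LR(0) collection (I0 = CLOSURE({[A' → . A]}), then GOTO on every symbol after a dot until no new states appear). It has 12 states:
  I0: { [A → . L -], [A → . x L x], [A' → . A], [L → . , - -], [L → . - d] }  — shift
  I1: { [L → , . - -] }  — shift
  I2: { [L → - . d] }  — shift
  I3: { [A' → A .] }  — accept
  I4: { [A → L . -] }  — shift
  I5: { [A → x . L x], [L → . , - -], [L → . - d] }  — shift
  I6: { [A → x L . x] }  — shift
  I7: { [A → x L x .] }  — reduce
  I8: { [A → L - .] }  — reduce
  I9: { [L → - d .] }  — reduce
  I10: { [L → , - . -] }  — shift
  I11: { [L → , - - .] }  — reduce

Every state is either a pure shift/goto state or contains exactly one complete item and nothing to shift — no conflicts. The grammar is LR(0).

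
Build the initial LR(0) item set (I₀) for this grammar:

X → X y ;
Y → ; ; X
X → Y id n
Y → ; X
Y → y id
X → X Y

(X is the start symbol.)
First, augment the grammar with X' → X
I₀ = CLOSURE({ [X' → . X] }):
  [X' → . X] has the dot before X: add [X → . X y ;], [X → . Y id n], [X → . X Y]
  [X → . Y id n] has the dot before Y: add [Y → . ; ; X], [Y → . ; X], [Y → . y id]
No further items can be added.

I₀ = { [X → . X Y], [X → . X y ;], [X → . Y id n], [X' → . X], [Y → . ; ; X], [Y → . ; X], [Y → . y id] }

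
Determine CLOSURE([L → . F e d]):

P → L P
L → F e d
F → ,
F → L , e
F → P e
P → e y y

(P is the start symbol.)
To compute CLOSURE, for each item [A → α.Bβ] where B is a non-terminal, add [B → .γ] for all productions B → γ; repeat for the newly added items until nothing changes.

Start with: [L → . F e d]
  [L → . F e d] has the dot before F: add [F → . ,], [F → . L , e], [F → . P e]
  [F → . L , e] has the dot before L: all L-items already present
  [F → . P e] has the dot before P: add [P → . L P], [P → . e y y]
No further items can be added.

CLOSURE = { [F → . ,], [F → . L , e], [F → . P e], [L → . F e d], [P → . L P], [P → . e y y] }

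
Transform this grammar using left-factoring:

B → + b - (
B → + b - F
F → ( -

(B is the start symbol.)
Left-factoring transforms A → αβ₁ | αβ₂ into A → αA' and A' → β₁ | β₂
(α is the longest common prefix among the alternatives). Repeat until
no nonterminal has two alternatives with a common prefix.

Round 1: B has alternatives sharing prefix '+ b -'. Introduce B': B → + b - B'
  Add: B' → (
  Add: B' → F

No remaining common prefixes — done.

Resulting grammar:
B → + b - B'
B' → (
B' → F
F → ( -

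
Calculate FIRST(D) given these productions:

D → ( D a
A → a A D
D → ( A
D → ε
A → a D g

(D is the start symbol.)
{ '(', ε }

To compute FIRST(D), examine every production with D on the left-hand side, reading each right-hand side left to right until a non-nullable symbol is reached.

From D → ( D a:
  - '(' is a terminal: add '(' and stop
From D → ( A:
  - '(' is a terminal: add '(' and stop
From D → ε:
  - ε-production, so ε ∈ FIRST(D)

Collecting: FIRST(D) = { '(', ε }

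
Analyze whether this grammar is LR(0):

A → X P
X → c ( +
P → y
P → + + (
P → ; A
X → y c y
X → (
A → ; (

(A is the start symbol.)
Yes, the grammar is LR(0)

Augment with A' → A and build the canonical LR(0) collection (I0 = CLOSURE({[A' → . A]}), then GOTO on every symbol after a dot until no new states appear). It has 19 states:
  I0: { [A → . ; (], [A → . X P], [A' → . A], [X → . (], [X → . c ( +], [X → . y c y] }  — shift
  I1: { [X → ( .] }  — reduce
  I2: { [A → ; . (] }  — shift
  I3: { [A' → A .] }  — accept
  I4: { [A → X . P], [P → . + + (], [P → . ; A], [P → . y] }  — shift
  I5: { [X → c . ( +] }  — shift
  I6: { [X → y . c y] }  — shift
  I7: { [X → y c . y] }  — shift
  I8: { [X → y c y .] }  — reduce
  I9: { [X → c ( . +] }  — shift
  I10: { [X → c ( + .] }  — reduce
  I11: { [P → + . + (] }  — shift
  I12: { [A → . ; (], [A → . X P], [P → ; . A], [X → . (], [X → . c ( +], [X → . y c y] }  — shift
  I13: { [A → X P .] }  — reduce
  I14: { [P → y .] }  — reduce
  I15: { [P → ; A .] }  — reduce
  I16: { [P → + + . (] }  — shift
  I17: { [P → + + ( .] }  — reduce
  I18: { [A → ; ( .] }  — reduce

Every state is either a pure shift/goto state or contains exactly one complete item and nothing to shift — no conflicts. The grammar is LR(0).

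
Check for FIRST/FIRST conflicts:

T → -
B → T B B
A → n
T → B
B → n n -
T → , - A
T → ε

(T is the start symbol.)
Yes. T → '-' / T → B on { '-' }; T → B / T → ',' '-' A on { ',' }; B → T B B / B → n n '-' on { 'n' }

FIRST sets of the non-terminals at (or reachable through a nullable prefix from) the front of some alternative:
  FIRST(B) = { ',', '-', 'n' }
  FIRST(T) = { ',', '-', 'n', ε }

Productions for T:
  T → -: FIRST = { '-' }
  T → B: FIRST = { ',', '-', 'n' }
  T → , - A: FIRST = { ',' }
  T → ε: FIRST = { ε }
Productions for B:
  B → T B B: FIRST = { ',', '-', 'n' }
  B → n n -: FIRST = { 'n' }
A has only one production, so no FIRST/FIRST conflict is possible there.

Conflict for T: T → - and T → B
  Overlap: { '-' }
Conflict for T: T → B and T → , - A
  Overlap: { ',' }
Conflict for B: B → T B B and B → n n -
  Overlap: { 'n' }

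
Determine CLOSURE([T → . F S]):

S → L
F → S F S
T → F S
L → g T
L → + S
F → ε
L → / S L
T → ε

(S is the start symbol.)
To compute CLOSURE, for each item [A → α.Bβ] where B is a non-terminal, add [B → .γ] for all productions B → γ; repeat for the newly added items until nothing changes.

Start with: [T → . F S]
  [T → . F S] has the dot before F: add [F → . S F S], [F → .]
  [F → . S F S] has the dot before S: add [S → . L]
  [S → . L] has the dot before L: add [L → . g T], [L → . + S], [L → . / S L]
No further items can be added.

CLOSURE = { [F → . S F S], [F → .], [L → . + S], [L → . / S L], [L → . g T], [S → . L], [T → . F S] }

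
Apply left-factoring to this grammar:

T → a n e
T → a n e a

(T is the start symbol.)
T → a n e T'
T' → ε
T' → a

Left-factoring transforms A → αβ₁ | αβ₂ into A → αA' and A' → β₁ | β₂
(α is the longest common prefix among the alternatives). Repeat until
no nonterminal has two alternatives with a common prefix.

Round 1: T has alternatives sharing prefix 'a n e'. Introduce T': T → a n e T'
  Add: T' → ε
  Add: T' → a

No remaining common prefixes — done.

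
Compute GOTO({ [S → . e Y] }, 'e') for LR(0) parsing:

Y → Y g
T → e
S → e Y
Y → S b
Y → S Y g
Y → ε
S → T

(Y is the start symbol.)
GOTO(I, 'e') = CLOSURE({ [A → αX.β] : [A → α.Xβ] ∈ I, X = 'e' })

Items with dot before 'e', with the dot advanced:
  [S → . e Y] → [S → e . Y]
Closure of the advanced items:
  [S → e . Y] has the dot before Y: add [Y → . Y g], [Y → . S b], [Y → . S Y g], [Y → .]
  [Y → . S b] has the dot before S: add [S → . e Y], [S → . T]
  [S → . T] has the dot before T: add [T → . e]

GOTO = { [S → . T], [S → . e Y], [S → e . Y], [T → . e], [Y → . S Y g], [Y → . S b], [Y → . Y g], [Y → .] }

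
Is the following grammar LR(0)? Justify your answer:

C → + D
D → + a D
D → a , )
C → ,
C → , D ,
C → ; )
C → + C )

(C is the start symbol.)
A grammar is LR(0) if no state in the canonical LR(0) collection has:
  - both a shift item (dot before a terminal) and a complete item (shift-reduce conflict), or
  - two or more complete items (reduce-reduce conflict; the accept item [C' → C .] counts as a complete item here).

Augment with C' → C and build the canonical LR(0) collection (I0 = CLOSURE({[C' → . C]}), then GOTO on every symbol after a dot until no new states appear). It has 19 states:
  I0: { [C → . + C )], [C → . + D], [C → . , D ,], [C → . ,], [C → . ; )], [C' → . C] }  — shift
  I1: { [C → + . C )], [C → + . D], [C → . + C )], [C → . + D], [C → . , D ,], [C → . ,], [C → . ; )], [D → . + a D], [D → . a , )] }  — shift
  I2: { [C → , . D ,], [C → , .], [D → . + a D], [D → . a , )] }  — shift, reduce
  I3: { [C → ; . )] }  — shift
  I4: { [C' → C .] }  — accept
  I5: { [C → ; ) .] }  — reduce
  I6: { [D → + . a D] }  — shift
  I7: { [C → , D . ,] }  — shift
  I8: { [D → a . , )] }  — shift
  I9: { [D → a , . )] }  — shift
  I10: { [D → a , ) .] }  — reduce
  I11: { [C → , D , .] }  — reduce
  I12: { [D → + a . D], [D → . + a D], [D → . a , )] }  — shift
  I13: { [D → + a D .] }  — reduce
  I14: { [C → + . C )], [C → + . D], [C → . + C )], [C → . + D], [C → . , D ,], [C → . ,], [C → . ; )], [D → + . a D], [D → . + a D], [D → . a , )] }  — shift
  I15: { [C → + C . )] }  — shift
  I16: { [C → + D .] }  — reduce
  I17: { [C → + C ) .] }  — reduce
  I18: { [D → + a . D], [D → . + a D], [D → . a , )], [D → a . , )] }  — shift

Conflict in state I2:
  Shift-reduce conflict between [C → , .] and [D → . + a D]
So the grammar is NOT LR(0).

Answer: No. Shift-reduce conflict between [C → , .] and [D → . + a D]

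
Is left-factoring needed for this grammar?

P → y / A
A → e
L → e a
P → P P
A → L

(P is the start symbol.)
Left-factoring is needed when two productions for the same non-terminal
share a common prefix on the right-hand side.

Productions for P:
  P → y / A
  P → P P
Productions for A:
  A → e
  A → L

No common prefixes found.

Answer: No, left-factoring is not needed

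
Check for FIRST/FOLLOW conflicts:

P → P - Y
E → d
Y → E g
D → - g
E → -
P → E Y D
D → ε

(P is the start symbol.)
A FIRST/FOLLOW conflict occurs when a non-terminal N has a nullable alternative N → β (β ⇒* ε) and another alternative N → α with FIRST(α) ∩ FOLLOW(N) ≠ ∅: on such a lookahead the parser cannot decide between expanding α and letting N vanish via β.

Nullable non-terminals: D.

D: nullable alternative(s) D → ε; FOLLOW(D) = { $, '-' }
  D → - g: FIRST \ {ε} = { '-' } — overlaps FOLLOW(D) on { '-' }: CONFLICT
  D → ε: FIRST \ {ε} = { } — this is the only nullable alternative, skip

E, P, Y have no nullable alternative, so no FIRST/FOLLOW check is needed there.

So the grammar has 1 FIRST/FOLLOW conflict (marked CONFLICT above).

Answer: Yes. D → '-' g with FOLLOW(D) on { '-' }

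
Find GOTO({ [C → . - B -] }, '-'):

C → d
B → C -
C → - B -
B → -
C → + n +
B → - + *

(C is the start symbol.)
{ [B → . - + *], [B → . -], [B → . C -], [C → - . B -], [C → . + n +], [C → . - B -], [C → . d] }

GOTO(I, '-') = CLOSURE({ [A → αX.β] : [A → α.Xβ] ∈ I, X = '-' })

Items with dot before '-', with the dot advanced:
  [C → . - B -] → [C → - . B -]
Closure of the advanced items:
  [C → - . B -] has the dot before B: add [B → . C -], [B → . -], [B → . - + *]
  [B → . C -] has the dot before C: add [C → . d], [C → . - B -], [C → . + n +]

GOTO = { [B → . - + *], [B → . -], [B → . C -], [C → - . B -], [C → . + n +], [C → . - B -], [C → . d] }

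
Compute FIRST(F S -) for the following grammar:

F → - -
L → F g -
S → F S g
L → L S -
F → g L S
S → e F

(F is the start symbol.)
{ '-', 'g' }

FIRST sets of the non-terminals involved (from the grammar, by fixed-point iteration):
  FIRST(F) = { '-', 'g' }

To compute FIRST(F S -), process the symbols left to right:
Symbol F is a non-terminal. Add FIRST(F) \ {ε} = { '-', 'g' }
F is not nullable (ε ∉ FIRST(F)), so stop here.
FIRST(F S -) = { '-', 'g' }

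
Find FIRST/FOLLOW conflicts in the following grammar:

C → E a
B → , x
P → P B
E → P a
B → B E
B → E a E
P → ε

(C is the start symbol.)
Yes. P → P B with FOLLOW(P) on { ',', 'a' }

A FIRST/FOLLOW conflict occurs when a non-terminal N has a nullable alternative N → β (β ⇒* ε) and another alternative N → α with FIRST(α) ∩ FOLLOW(N) ≠ ∅: on such a lookahead the parser cannot decide between expanding α and letting N vanish via β.

Nullable non-terminals: P.
FIRST sets used below: FIRST(P) = { ',', 'a', ε }, FIRST(B) = { ',', 'a' }

P: nullable alternative(s) P → ε; FOLLOW(P) = { ',', 'a' }
  P → P B: FIRST \ {ε} = { ',', 'a' } — overlaps FOLLOW(P) on { ',', 'a' }: CONFLICT
  P → ε: FIRST \ {ε} = { } — this is the only nullable alternative, skip

B, C, E have no nullable alternative, so no FIRST/FOLLOW check is needed there.

So the grammar has 1 FIRST/FOLLOW conflict (marked CONFLICT above).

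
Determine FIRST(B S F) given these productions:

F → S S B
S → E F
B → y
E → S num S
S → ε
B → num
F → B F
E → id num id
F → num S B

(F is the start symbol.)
FIRST sets of the non-terminals involved (from the grammar, by fixed-point iteration):
  FIRST(B) = { 'num', 'y' }

To compute FIRST(B S F), process the symbols left to right:
Symbol B is a non-terminal. Add FIRST(B) \ {ε} = { 'num', 'y' }
B is not nullable (ε ∉ FIRST(B)), so stop here.
FIRST(B S F) = { 'num', 'y' }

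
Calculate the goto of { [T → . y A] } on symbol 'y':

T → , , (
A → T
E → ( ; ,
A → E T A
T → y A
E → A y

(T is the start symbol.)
GOTO(I, 'y') = CLOSURE({ [A → αX.β] : [A → α.Xβ] ∈ I, X = 'y' })

Items with dot before 'y', with the dot advanced:
  [T → . y A] → [T → y . A]
Closure of the advanced items:
  [T → y . A] has the dot before A: add [A → . T], [A → . E T A]
  [A → . T] has the dot before T: add [T → . , , (], [T → . y A]
  [A → . E T A] has the dot before E: add [E → . ( ; ,], [E → . A y]

GOTO = { [A → . E T A], [A → . T], [E → . ( ; ,], [E → . A y], [T → . , , (], [T → . y A], [T → y . A] }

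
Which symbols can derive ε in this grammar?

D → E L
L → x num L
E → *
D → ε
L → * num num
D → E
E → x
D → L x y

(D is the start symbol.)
{ 'D' }

A non-terminal is nullable if it can derive ε (the empty string): either it has an ε-production, or it has a production whose right-hand side consists entirely of nullable non-terminals.

ε-productions: D → ε
So D is immediately nullable.
No further non-terminal can be added: every production for the remaining non-terminals contains a terminal or a non-nullable non-terminal.
Nullable = { 'D' }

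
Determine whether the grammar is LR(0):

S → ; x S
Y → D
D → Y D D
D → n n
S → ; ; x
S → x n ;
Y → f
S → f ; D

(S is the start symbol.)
A grammar is LR(0) if no state in the canonical LR(0) collection has:
  - both a shift item (dot before a terminal) and a complete item (shift-reduce conflict), or
  - two or more complete items (reduce-reduce conflict; the accept item [S' → S .] counts as a complete item here).

Augment with S' → S and build the canonical LR(0) collection (I0 = CLOSURE({[S' → . S]}), then GOTO on every symbol after a dot until no new states appear). It has 19 states:
  I0: { [S → . ; ; x], [S → . ; x S], [S → . f ; D], [S → . x n ;], [S' → . S] }  — shift
  I1: { [S → ; . ; x], [S → ; . x S] }  — shift
  I2: { [S' → S .] }  — accept
  I3: { [S → f . ; D] }  — shift
  I4: { [S → x . n ;] }  — shift
  I5: { [S → x n . ;] }  — shift
  I6: { [S → x n ; .] }  — reduce
  I7: { [D → . Y D D], [D → . n n], [S → f ; . D], [Y → . D], [Y → . f] }  — shift
  I8: { [S → f ; D .], [Y → D .] }  — 2 reduces
  I9: { [D → . Y D D], [D → . n n], [D → Y . D D], [Y → . D], [Y → . f] }  — shift
  I10: { [Y → f .] }  — reduce
  I11: { [D → n . n] }  — shift
  I12: { [D → n n .] }  — reduce
  I13: { [D → . Y D D], [D → . n n], [D → Y D . D], [Y → . D], [Y → . f], [Y → D .] }  — shift, reduce
  I14: { [D → Y D D .], [Y → D .] }  — 2 reduces
  I15: { [S → ; ; . x] }  — shift
  I16: { [S → . ; ; x], [S → . ; x S], [S → . f ; D], [S → . x n ;], [S → ; x . S] }  — shift
  I17: { [S → ; x S .] }  — reduce
  I18: { [S → ; ; x .] }  — reduce

Conflict in state I8:
  Reduce-reduce conflict: [S → f ; D .] and [Y → D .]
So the grammar is NOT LR(0).

Answer: No. Reduce-reduce conflict: [S → f ; D .] and [Y → D .]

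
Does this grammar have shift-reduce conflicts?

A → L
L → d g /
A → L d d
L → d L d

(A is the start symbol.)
A shift-reduce conflict occurs when an LR(0) state has both:
  - a complete (reduce) item [A → α .] (dot at the end), and
  - a shift item [B → β . c γ] (dot before a terminal).

Augment with A' → A and build the canonical LR(0) collection (I0 = CLOSURE({[A' → . A]}), then GOTO on every symbol after a dot until no new states appear). It has 10 states:
  I0: { [A → . L d d], [A → . L], [A' → . A], [L → . d L d], [L → . d g /] }  — shift
  I1: { [A' → A .] }  — accept
  I2: { [A → L . d d], [A → L .] }  — shift, reduce
  I3: { [L → . d L d], [L → . d g /], [L → d . L d], [L → d . g /] }  — shift
  I4: { [L → d L . d] }  — shift
  I5: { [L → d g . /] }  — shift
  I6: { [L → d g / .] }  — reduce
  I7: { [L → d L d .] }  — reduce
  I8: { [A → L d . d] }  — shift
  I9: { [A → L d d .] }  — reduce

I2 contains reduce item [A → L .] and shift item [A → L . d d] — shift-reduce conflict.

Answer: Yes — I2: [A → L .] vs [A → L . d d]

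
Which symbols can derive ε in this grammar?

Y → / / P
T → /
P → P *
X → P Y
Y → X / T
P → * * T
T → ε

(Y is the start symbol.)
ε-productions: T → ε
So T is immediately nullable.
No further non-terminal can be added: every production for the remaining non-terminals contains a terminal or a non-nullable non-terminal.
Nullable = { 'T' }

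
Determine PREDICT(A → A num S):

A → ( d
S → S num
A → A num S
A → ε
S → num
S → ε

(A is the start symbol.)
PREDICT(A → A num S) = (FIRST(RHS) \ {ε}) ∪ (FOLLOW(A) if ε ∈ FIRST(RHS), i.e. RHS ⇒* ε)
FIRST(A) = { '(', 'num', ε }
FIRST(A num S) = { '(', 'num' }
ε ∉ FIRST(A num S), so FOLLOW(A) is not added.
PREDICT(A → A num S) = { '(', 'num' }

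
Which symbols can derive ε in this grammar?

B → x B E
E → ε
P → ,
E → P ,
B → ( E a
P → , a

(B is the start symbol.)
{ 'E' }

A non-terminal is nullable if it can derive ε (the empty string): either it has an ε-production, or it has a production whose right-hand side consists entirely of nullable non-terminals.

ε-productions: E → ε
So E is immediately nullable.
No further non-terminal can be added: every production for the remaining non-terminals contains a terminal or a non-nullable non-terminal.
Nullable = { 'E' }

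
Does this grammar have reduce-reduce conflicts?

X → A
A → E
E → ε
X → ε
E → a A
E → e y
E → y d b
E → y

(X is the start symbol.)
A reduce-reduce conflict occurs when an LR(0) state has two complete items [A → α .] and [B → β .] — both call for a reduction, and with no lookahead the parser cannot choose between them.

Augment with X' → X and build the canonical LR(0) collection (I0 = CLOSURE({[X' → . X]}), then GOTO on every symbol after a dot until no new states appear). It has 11 states:
  I0: { [A → . E], [E → . a A], [E → . e y], [E → . y d b], [E → . y], [E → .], [X → . A], [X → .], [X' → . X] }  — shift, 2 reduces
  I1: { [X → A .] }  — reduce
  I2: { [A → E .] }  — reduce
  I3: { [X' → X .] }  — accept
  I4: { [A → . E], [E → . a A], [E → . e y], [E → . y d b], [E → . y], [E → .], [E → a . A] }  — shift, reduce
  I5: { [E → e . y] }  — shift
  I6: { [E → y . d b], [E → y .] }  — shift, reduce
  I7: { [E → y d . b] }  — shift
  I8: { [E → y d b .] }  — reduce
  I9: { [E → e y .] }  — reduce
  I10: { [E → a A .] }  — reduce

I0 contains complete items [E → .], [X → .] — reduce-reduce conflict.

Answer: Yes — I0: [E → .] vs [X → .]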